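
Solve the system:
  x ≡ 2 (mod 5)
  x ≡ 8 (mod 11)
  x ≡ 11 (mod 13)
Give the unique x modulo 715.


Moduli 5, 11, 13 are pairwise coprime; by CRT there is a unique solution modulo M = 5 · 11 · 13 = 715.
Solve pairwise, accumulating the modulus:
  Start with x ≡ 2 (mod 5).
  Combine with x ≡ 8 (mod 11): since gcd(5, 11) = 1, we get a unique residue mod 55.
    Write x = 2 + 5·t and substitute into x ≡ 8 (mod 11): 5·t ≡ 8 − 2 = 6 (mod 11).
    The inverse of 5 mod 11 is 9 (since 5·9 = 45 = 4·11 + 1), so t ≡ 9·6 = 54 ≡ 10 (mod 11).
    Then x = 2 + 5·10 = 52, valid modulo lcm(5, 11) = 55: x ≡ 52 (mod 55).
  Combine with x ≡ 11 (mod 13): since gcd(55, 13) = 1, we get a unique residue mod 715.
    Write x = 52 + 55·t and substitute into x ≡ 11 (mod 13): 55·t ≡ 11 − 52 = -41 (mod 13).
    Reduce coefficients mod 13: 3·t ≡ 11 (mod 13).
    The inverse of 3 mod 13 is 9 (since 3·9 = 27 = 2·13 + 1), so t ≡ 9·11 = 99 ≡ 8 (mod 13).
    Then x = 52 + 55·8 = 492, valid modulo lcm(55, 13) = 715: x ≡ 492 (mod 715).
Verify: 492 mod 5 = 2 ✓, 492 mod 11 = 8 ✓, 492 mod 13 = 11 ✓.

x ≡ 492 (mod 715).


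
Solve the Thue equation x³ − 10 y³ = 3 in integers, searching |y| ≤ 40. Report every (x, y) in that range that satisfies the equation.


The equation is x³ - 10y³ = 3. For fixed y, x³ = 10·y³ + 3, so a solution requires the RHS to be a perfect cube.
Strategy: iterate y from -40 to 40, compute RHS = 10·y³ + 3, and check whether it is a (positive or negative) perfect cube.
Check small values of y:
  y = 0: RHS = 3 is not a perfect cube.
  y = 1: RHS = 13 is not a perfect cube.
  y = -1: RHS = -7 is not a perfect cube.
  y = 2: RHS = 83 is not a perfect cube.
  y = -2: RHS = -77 is not a perfect cube.
  y = 3: RHS = 273 is not a perfect cube.
  y = -3: RHS = -267 is not a perfect cube.
Continuing the search up to |y| = 40 finds no solutions either.
No (x, y) in the scanned range satisfies the equation.

No integer solutions with |y| ≤ 40.


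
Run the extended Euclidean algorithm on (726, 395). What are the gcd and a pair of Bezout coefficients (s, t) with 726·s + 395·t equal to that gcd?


Euclidean algorithm on (726, 395) — divide until remainder is 0:
  726 = 1 · 395 + 331
  395 = 1 · 331 + 64
  331 = 5 · 64 + 11
  64 = 5 · 11 + 9
  11 = 1 · 9 + 2
  9 = 4 · 2 + 1
  2 = 2 · 1 + 0
gcd(726, 395) = 1.
Track Bezout coefficients alongside the remainders: start with r₀ = 726 = a·1 + b·0 (s = 1, t = 0) and r₁ = 395 = a·0 + b·1 (s = 0, t = 1); each new remainder r_{k+1} = r_{k-1} − q_k·r_k inherits s_{k+1} = s_{k-1} − q_k·s_k, t_{k+1} = t_{k-1} − q_k·t_k, so r_k = a·s_k + b·t_k at every step:
  q = 1: r = 331, s = 1 − 1·0 = 1, t = 0 − 1·1 = -1  (check: 726·1 + 395·(-1) = 331)
  q = 1: r = 64, s = 0 − 1·1 = -1, t = 1 − 1·(-1) = 2  (check: 726·(-1) + 395·2 = 64)
  q = 5: r = 11, s = 1 − 5·(-1) = 6, t = -1 − 5·2 = -11  (check: 726·6 + 395·(-11) = 11)
  q = 5: r = 9, s = -1 − 5·6 = -31, t = 2 − 5·(-11) = 57  (check: 726·(-31) + 395·57 = 9)
  q = 1: r = 2, s = 6 − 1·(-31) = 37, t = -11 − 1·57 = -68  (check: 726·37 + 395·(-68) = 2)
  q = 4: r = 1, s = -31 − 4·37 = -179, t = 57 − 4·(-68) = 329  (check: 726·(-179) + 395·329 = 1)
The row with r = 1 (the gcd) gives the Bezout coefficients s = -179, t = 329.
Result: 726 · (-179) + 395 · (329) = 1.

gcd(726, 395) = 1; s = -179, t = 329 (check: 726·(-179) + 395·329 = 1).


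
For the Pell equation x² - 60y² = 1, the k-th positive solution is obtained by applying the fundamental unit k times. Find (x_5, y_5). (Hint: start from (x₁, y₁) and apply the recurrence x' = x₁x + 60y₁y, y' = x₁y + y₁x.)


Step 1: Find the fundamental solution (x₁, y₁) of x² - 60y² = 1.
  Expand √60 as a continued fraction. a₀ = ⌊√60⌋ = 7; iterate m_{k+1} = d_k·a_k − m_k, d_{k+1} = (60 − m_{k+1}²)/d_k, a_{k+1} = ⌊(a₀ + m_{k+1})/d_{k+1}⌋ (starting m₀ = 0, d₀ = 1), with convergents p_k = a_k·p_{k-1} + p_{k-2}, q_k = a_k·q_{k-1} + q_{k-2} (p₋₁ = 1, q₋₁ = 0):
  k = 0: a₀ = 7; p₀/q₀ = 7/1; p₀² − 60·q₀² = 49 − 60 = -11.
  k = 1: m = 7, d = 11, a = ⌊(7 + 7)/11⌋ = 1; p/q = (1·7 + 1)/(1·1 + 0) = 8/1; p² − 60·q² = 64 − 60 = 4.
  k = 2: m = 4, d = 4, a = ⌊(7 + 4)/4⌋ = 2; p/q = (2·8 + 7)/(2·1 + 1) = 23/3; p² − 60·q² = 529 − 540 = -11.
  k = 3: m = 4, d = 11, a = ⌊(7 + 4)/11⌋ = 1; p/q = (1·23 + 8)/(1·3 + 1) = 31/4; p² − 60·q² = 961 − 960 = 1.
  The first convergent with p² − 60·q² = 1 gives the fundamental solution (x₁, y₁) = (31, 4).
Step 2: Apply the recurrence (x_{n+1}, y_{n+1}) = (x₁x_n + 60y₁y_n, x₁y_n + y₁x_n) repeatedly.
  From (x_1, y_1) = (31, 4): x_2 = 31·31 + 60·4·4 = 1921; y_2 = 31·4 + 4·31 = 248.
  From (x_2, y_2) = (1921, 248): x_3 = 31·1921 + 60·4·248 = 119071; y_3 = 31·248 + 4·1921 = 15372.
  From (x_3, y_3) = (119071, 15372): x_4 = 31·119071 + 60·4·15372 = 7380481; y_4 = 31·15372 + 4·119071 = 952816.
  From (x_4, y_4) = (7380481, 952816): x_5 = 31·7380481 + 60·4·952816 = 457470751; y_5 = 31·952816 + 4·7380481 = 59059220.
Step 3: Verify x_5² - 60·y_5² = 209279488020504001 - 209279488020504000 = 1 (should be 1). ✓

(x_1, y_1) = (31, 4); (x_5, y_5) = (457470751, 59059220).


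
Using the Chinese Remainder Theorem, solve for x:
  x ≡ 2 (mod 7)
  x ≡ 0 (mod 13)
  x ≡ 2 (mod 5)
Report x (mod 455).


Moduli 7, 13, 5 are pairwise coprime; by CRT there is a unique solution modulo M = 7 · 13 · 5 = 455.
Solve pairwise, accumulating the modulus:
  Start with x ≡ 2 (mod 7).
  Combine with x ≡ 0 (mod 13): since gcd(7, 13) = 1, we get a unique residue mod 91.
    Write x = 2 + 7·t and substitute into x ≡ 0 (mod 13): 7·t ≡ 0 − 2 = -2 (mod 13).
    Reduce coefficients mod 13: 7·t ≡ 11 (mod 13).
    The inverse of 7 mod 13 is 2 (since 7·2 = 14 = 1·13 + 1), so t ≡ 2·11 = 22 ≡ 9 (mod 13).
    Then x = 2 + 7·9 = 65, valid modulo lcm(7, 13) = 91: x ≡ 65 (mod 91).
  Combine with x ≡ 2 (mod 5): since gcd(91, 5) = 1, we get a unique residue mod 455.
    Write x = 65 + 91·t and substitute into x ≡ 2 (mod 5): 91·t ≡ 2 − 65 = -63 (mod 5).
    Reduce coefficients mod 5: 1·t ≡ 2 (mod 5).
    So t ≡ 2 (mod 5).
    Then x = 65 + 91·2 = 247, valid modulo lcm(91, 5) = 455: x ≡ 247 (mod 455).
Verify: 247 mod 7 = 2 ✓, 247 mod 13 = 0 ✓, 247 mod 5 = 2 ✓.

x ≡ 247 (mod 455).


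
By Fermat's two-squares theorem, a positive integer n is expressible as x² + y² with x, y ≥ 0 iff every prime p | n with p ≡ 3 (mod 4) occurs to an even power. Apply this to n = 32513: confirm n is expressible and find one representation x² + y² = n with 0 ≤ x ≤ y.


Step 1: Factor n = 32513 = 13 · 41 · 61.
Step 2: Check the mod-4 condition on each prime factor: 13 ≡ 1 (mod 4), exponent 1; 41 ≡ 1 (mod 4), exponent 1; 61 ≡ 1 (mod 4), exponent 1.
All primes ≡ 3 (mod 4) appear to even exponent (or don't appear), so by the two-squares theorem n IS expressible as a sum of two squares.
Step 3: Build a representation. Here n = 13 · 41 · 61 is a product of primes ≡ 1 (mod 4). Each prime p ≡ 1 (mod 4) is itself a sum of two squares; find a² by testing p − a² for a perfect square:
  13: 13 − 1² = 12, 13 − 2² = 9 = 3² ⇒ 13 = 2² + 3².
  41: 41 − 1² = 40, 41 − 2² = 37, 41 − 3² = 32, 41 − 4² = 25 = 5² ⇒ 41 = 4² + 5².
  61: 61 − 1² = 60, 61 − 2² = 57, 61 − 3² = 52, 61 − 4² = 45, 61 − 5² = 36 = 6² ⇒ 61 = 5² + 6².
  Combine using the Brahmagupta–Fibonacci identity (a² + b²)(c² + d²) = (ac − bd)² + (ad + bc)² = (ac + bd)² + (ad − bc)²:
  13 · 41 = 533: from (2² + 3²)(4² + 5²), take (2·4 − 3·5, 2·5 + 3·4) = (8 − 15, 10 + 12) = (-7, 22); dropping signs (only squares matter) gives (7, 22); check 7² + 22² = 49 + 484 = 533 ✓.
  533 · 61 = 32513: from (7² + 22²)(5² + 6²), take (7·5 − 22·6, 7·6 + 22·5) = (35 − 132, 42 + 110) = (-97, 152); dropping signs (only squares matter) gives (97, 152); check 97² + 152² = 9409 + 23104 = 32513 ✓.
Step 4: Order so x ≤ y and verify: 97² + 152² = 9409 + 23104 = 32513 = n. ✓

n = 32513 = 97² + 152² (one valid representation with x ≤ y).


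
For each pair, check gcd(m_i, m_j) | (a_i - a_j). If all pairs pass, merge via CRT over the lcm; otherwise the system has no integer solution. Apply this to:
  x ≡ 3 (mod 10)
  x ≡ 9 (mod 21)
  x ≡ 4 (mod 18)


Moduli 10, 21, 18 are not pairwise coprime, so CRT works modulo lcm(m_i) when all pairwise compatibility conditions hold.
Pairwise compatibility: gcd(m_i, m_j) must divide a_i - a_j for every pair.
Merge one congruence at a time:
  Start: x ≡ 3 (mod 10).
  Combine with x ≡ 9 (mod 21): gcd(10, 21) = 1; 9 - 3 = 6, which IS divisible by 1, so compatible.
    Write x = 3 + 10·t and substitute into x ≡ 9 (mod 21): 10·t ≡ 9 − 3 = 6 (mod 21).
    The inverse of 10 mod 21 is 19 (since 10·19 = 190 = 9·21 + 1), so t ≡ 19·6 = 114 ≡ 9 (mod 21).
    Then x = 3 + 10·9 = 93, valid modulo lcm(10, 21) = 210: x ≡ 93 (mod 210).
  Combine with x ≡ 4 (mod 18): gcd(210, 18) = 6, and 4 - 93 = -89 is NOT divisible by 6.
    ⇒ system is inconsistent (no integer solution).

No solution (the system is inconsistent).


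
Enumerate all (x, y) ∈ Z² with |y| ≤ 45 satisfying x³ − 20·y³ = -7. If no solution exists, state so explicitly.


The equation is x³ - 20y³ = -7. For fixed y, x³ = 20·y³ − 7, so a solution requires the RHS to be a perfect cube.
Strategy: iterate y from -45 to 45, compute RHS = 20·y³ − 7, and check whether it is a (positive or negative) perfect cube.
Check small values of y:
  y = 0: RHS = -7 is not a perfect cube.
  y = 1: RHS = 13 is not a perfect cube.
  y = -1: RHS = -27 = (-3)³ ⇒ x = -3 works.
  y = 2: RHS = 153 is not a perfect cube.
  y = -2: RHS = -167 is not a perfect cube.
  y = 3: RHS = 533 is not a perfect cube.
  y = -3: RHS = -547 is not a perfect cube.
Continuing the search up to |y| = 45 finds no further solutions beyond those listed.
Collected solutions: (-3, -1).

Solutions (with |y| ≤ 45): (-3, -1).


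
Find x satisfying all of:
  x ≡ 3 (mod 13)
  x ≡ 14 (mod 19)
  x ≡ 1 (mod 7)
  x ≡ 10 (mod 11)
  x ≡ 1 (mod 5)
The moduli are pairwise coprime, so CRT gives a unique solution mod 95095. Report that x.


Product of moduli M = 13 · 19 · 7 · 11 · 5 = 95095.
Merge one congruence at a time:
  Start: x ≡ 3 (mod 13).
  Combine with x ≡ 14 (mod 19); new modulus lcm = 247.
    Write x = 3 + 13·t and substitute into x ≡ 14 (mod 19): 13·t ≡ 14 − 3 = 11 (mod 19).
    The inverse of 13 mod 19 is 3 (since 13·3 = 39 = 2·19 + 1), so t ≡ 3·11 = 33 ≡ 14 (mod 19).
    Then x = 3 + 13·14 = 185, valid modulo lcm(13, 19) = 247: x ≡ 185 (mod 247).
  Combine with x ≡ 1 (mod 7); new modulus lcm = 1729.
    Write x = 185 + 247·t and substitute into x ≡ 1 (mod 7): 247·t ≡ 1 − 185 = -184 (mod 7).
    Reduce coefficients mod 7: 2·t ≡ 5 (mod 7).
    The inverse of 2 mod 7 is 4 (since 2·4 = 8 = 1·7 + 1), so t ≡ 4·5 = 20 ≡ 6 (mod 7).
    Then x = 185 + 247·6 = 1667, valid modulo lcm(247, 7) = 1729: x ≡ 1667 (mod 1729).
  Combine with x ≡ 10 (mod 11); new modulus lcm = 19019.
    Write x = 1667 + 1729·t and substitute into x ≡ 10 (mod 11): 1729·t ≡ 10 − 1667 = -1657 (mod 11).
    Reduce coefficients mod 11: 2·t ≡ 4 (mod 11).
    The inverse of 2 mod 11 is 6 (since 2·6 = 12 = 1·11 + 1), so t ≡ 6·4 = 24 ≡ 2 (mod 11).
    Then x = 1667 + 1729·2 = 5125, valid modulo lcm(1729, 11) = 19019: x ≡ 5125 (mod 19019).
  Combine with x ≡ 1 (mod 5); new modulus lcm = 95095.
    Write x = 5125 + 19019·t and substitute into x ≡ 1 (mod 5): 19019·t ≡ 1 − 5125 = -5124 (mod 5).
    Reduce coefficients mod 5: 4·t ≡ 1 (mod 5).
    The inverse of 4 mod 5 is 4 (since 4·4 = 16 = 3·5 + 1), so t ≡ 4·1 = 4 ≡ 4 (mod 5).
    Then x = 5125 + 19019·4 = 81201, valid modulo lcm(19019, 5) = 95095: x ≡ 81201 (mod 95095).
Verify against each original: 81201 mod 13 = 3, 81201 mod 19 = 14, 81201 mod 7 = 1, 81201 mod 11 = 10, 81201 mod 5 = 1.

x ≡ 81201 (mod 95095).


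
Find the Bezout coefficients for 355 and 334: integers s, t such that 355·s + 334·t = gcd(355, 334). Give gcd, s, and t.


Euclidean algorithm on (355, 334) — divide until remainder is 0:
  355 = 1 · 334 + 21
  334 = 15 · 21 + 19
  21 = 1 · 19 + 2
  19 = 9 · 2 + 1
  2 = 2 · 1 + 0
gcd(355, 334) = 1.
Track Bezout coefficients alongside the remainders: start with r₀ = 355 = a·1 + b·0 (s = 1, t = 0) and r₁ = 334 = a·0 + b·1 (s = 0, t = 1); each new remainder r_{k+1} = r_{k-1} − q_k·r_k inherits s_{k+1} = s_{k-1} − q_k·s_k, t_{k+1} = t_{k-1} − q_k·t_k, so r_k = a·s_k + b·t_k at every step:
  q = 1: r = 21, s = 1 − 1·0 = 1, t = 0 − 1·1 = -1  (check: 355·1 + 334·(-1) = 21)
  q = 15: r = 19, s = 0 − 15·1 = -15, t = 1 − 15·(-1) = 16  (check: 355·(-15) + 334·16 = 19)
  q = 1: r = 2, s = 1 − 1·(-15) = 16, t = -1 − 1·16 = -17  (check: 355·16 + 334·(-17) = 2)
  q = 9: r = 1, s = -15 − 9·16 = -159, t = 16 − 9·(-17) = 169  (check: 355·(-159) + 334·169 = 1)
The row with r = 1 (the gcd) gives the Bezout coefficients s = -159, t = 169.
Result: 355 · (-159) + 334 · (169) = 1.

gcd(355, 334) = 1; s = -159, t = 169 (check: 355·(-159) + 334·169 = 1).


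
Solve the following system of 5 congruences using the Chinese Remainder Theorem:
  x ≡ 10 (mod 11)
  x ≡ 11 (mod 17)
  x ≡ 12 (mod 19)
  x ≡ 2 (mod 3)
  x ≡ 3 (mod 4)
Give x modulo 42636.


Product of moduli M = 11 · 17 · 19 · 3 · 4 = 42636.
Merge one congruence at a time:
  Start: x ≡ 10 (mod 11).
  Combine with x ≡ 11 (mod 17); new modulus lcm = 187.
    Write x = 10 + 11·t and substitute into x ≡ 11 (mod 17): 11·t ≡ 11 − 10 = 1 (mod 17).
    The inverse of 11 mod 17 is 14 (since 11·14 = 154 = 9·17 + 1), so t ≡ 14·1 = 14 ≡ 14 (mod 17).
    Then x = 10 + 11·14 = 164, valid modulo lcm(11, 17) = 187: x ≡ 164 (mod 187).
  Combine with x ≡ 12 (mod 19); new modulus lcm = 3553.
    Write x = 164 + 187·t and substitute into x ≡ 12 (mod 19): 187·t ≡ 12 − 164 = -152 (mod 19).
    Reduce coefficients mod 19: 16·t ≡ 0 (mod 19).
    The inverse of 16 mod 19 is 6 (since 16·6 = 96 = 5·19 + 1), so t ≡ 6·0 = 0 ≡ 0 (mod 19).
    Then x = 164 + 187·0 = 164, valid modulo lcm(187, 19) = 3553: x ≡ 164 (mod 3553).
  Combine with x ≡ 2 (mod 3); new modulus lcm = 10659.
    Write x = 164 + 3553·t and substitute into x ≡ 2 (mod 3): 3553·t ≡ 2 − 164 = -162 (mod 3).
    Reduce coefficients mod 3: 1·t ≡ 0 (mod 3).
    So t ≡ 0 (mod 3).
    Then x = 164 + 3553·0 = 164, valid modulo lcm(3553, 3) = 10659: x ≡ 164 (mod 10659).
  Combine with x ≡ 3 (mod 4); new modulus lcm = 42636.
    Write x = 164 + 10659·t and substitute into x ≡ 3 (mod 4): 10659·t ≡ 3 − 164 = -161 (mod 4).
    Reduce coefficients mod 4: 3·t ≡ 3 (mod 4).
    The inverse of 3 mod 4 is 3 (since 3·3 = 9 = 2·4 + 1), so t ≡ 3·3 = 9 ≡ 1 (mod 4).
    Then x = 164 + 10659·1 = 10823, valid modulo lcm(10659, 4) = 42636: x ≡ 10823 (mod 42636).
Verify against each original: 10823 mod 11 = 10, 10823 mod 17 = 11, 10823 mod 19 = 12, 10823 mod 3 = 2, 10823 mod 4 = 3.

x ≡ 10823 (mod 42636).


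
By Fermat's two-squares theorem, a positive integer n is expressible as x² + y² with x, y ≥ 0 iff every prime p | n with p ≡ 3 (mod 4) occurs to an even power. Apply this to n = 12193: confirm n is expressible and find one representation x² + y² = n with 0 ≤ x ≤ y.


Step 1: Factor n = 12193 = 89 · 137.
Step 2: Check the mod-4 condition on each prime factor: 89 ≡ 1 (mod 4), exponent 1; 137 ≡ 1 (mod 4), exponent 1.
All primes ≡ 3 (mod 4) appear to even exponent (or don't appear), so by the two-squares theorem n IS expressible as a sum of two squares.
Step 3: Build a representation. Here n = 89 · 137 is a product of primes ≡ 1 (mod 4). Each prime p ≡ 1 (mod 4) is itself a sum of two squares; find a² by testing p − a² for a perfect square:
  89: 89 − 1² = 88, 89 − 2² = 85, 89 − 3² = 80, 89 − 4² = 73, 89 − 5² = 64 = 8² ⇒ 89 = 5² + 8².
  137: 137 − 1² = 136, 137 − 2² = 133, 137 − 3² = 128, 137 − 4² = 121 = 11² ⇒ 137 = 4² + 11².
  Combine using the Brahmagupta–Fibonacci identity (a² + b²)(c² + d²) = (ac − bd)² + (ad + bc)² = (ac + bd)² + (ad − bc)²:
  89 · 137 = 12193: from (5² + 8²)(4² + 11²), take (5·4 − 8·11, 5·11 + 8·4) = (20 − 88, 55 + 32) = (-68, 87); dropping signs (only squares matter) gives (68, 87); check 68² + 87² = 4624 + 7569 = 12193 ✓.
Step 4: Order so x ≤ y and verify: 68² + 87² = 4624 + 7569 = 12193 = n. ✓

n = 12193 = 68² + 87² (one valid representation with x ≤ y).


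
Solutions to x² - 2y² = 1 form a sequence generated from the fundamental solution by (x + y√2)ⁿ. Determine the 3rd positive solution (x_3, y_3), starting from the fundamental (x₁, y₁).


Step 1: Find the fundamental solution (x₁, y₁) of x² - 2y² = 1.
  Expand √2 as a continued fraction. a₀ = ⌊√2⌋ = 1; iterate m_{k+1} = d_k·a_k − m_k, d_{k+1} = (2 − m_{k+1}²)/d_k, a_{k+1} = ⌊(a₀ + m_{k+1})/d_{k+1}⌋ (starting m₀ = 0, d₀ = 1), with convergents p_k = a_k·p_{k-1} + p_{k-2}, q_k = a_k·q_{k-1} + q_{k-2} (p₋₁ = 1, q₋₁ = 0):
  k = 0: a₀ = 1; p₀/q₀ = 1/1; p₀² − 2·q₀² = 1 − 2 = -1.
  k = 1: m = 1, d = 1, a = ⌊(1 + 1)/1⌋ = 2; p/q = (2·1 + 1)/(2·1 + 0) = 3/2; p² − 2·q² = 9 − 8 = 1.
  The first convergent with p² − 2·q² = 1 gives the fundamental solution (x₁, y₁) = (3, 2).
Step 2: Apply the recurrence (x_{n+1}, y_{n+1}) = (x₁x_n + 2y₁y_n, x₁y_n + y₁x_n) repeatedly.
  From (x_1, y_1) = (3, 2): x_2 = 3·3 + 2·2·2 = 17; y_2 = 3·2 + 2·3 = 12.
  From (x_2, y_2) = (17, 12): x_3 = 3·17 + 2·2·12 = 99; y_3 = 3·12 + 2·17 = 70.
Step 3: Verify x_3² - 2·y_3² = 9801 - 9800 = 1 (should be 1). ✓

(x_1, y_1) = (3, 2); (x_3, y_3) = (99, 70).


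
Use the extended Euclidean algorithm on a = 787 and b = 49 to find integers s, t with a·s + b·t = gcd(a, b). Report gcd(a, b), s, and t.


Euclidean algorithm on (787, 49) — divide until remainder is 0:
  787 = 16 · 49 + 3
  49 = 16 · 3 + 1
  3 = 3 · 1 + 0
gcd(787, 49) = 1.
Track Bezout coefficients alongside the remainders: start with r₀ = 787 = a·1 + b·0 (s = 1, t = 0) and r₁ = 49 = a·0 + b·1 (s = 0, t = 1); each new remainder r_{k+1} = r_{k-1} − q_k·r_k inherits s_{k+1} = s_{k-1} − q_k·s_k, t_{k+1} = t_{k-1} − q_k·t_k, so r_k = a·s_k + b·t_k at every step:
  q = 16: r = 3, s = 1 − 16·0 = 1, t = 0 − 16·1 = -16  (check: 787·1 + 49·(-16) = 3)
  q = 16: r = 1, s = 0 − 16·1 = -16, t = 1 − 16·(-16) = 257  (check: 787·(-16) + 49·257 = 1)
The row with r = 1 (the gcd) gives the Bezout coefficients s = -16, t = 257.
Result: 787 · (-16) + 49 · (257) = 1.

gcd(787, 49) = 1; s = -16, t = 257 (check: 787·(-16) + 49·257 = 1).


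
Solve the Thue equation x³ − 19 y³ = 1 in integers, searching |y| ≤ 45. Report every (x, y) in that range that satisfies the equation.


The equation is x³ - 19y³ = 1. For fixed y, x³ = 19·y³ + 1, so a solution requires the RHS to be a perfect cube.
Strategy: iterate y from -45 to 45, compute RHS = 19·y³ + 1, and check whether it is a (positive or negative) perfect cube.
Check small values of y:
  y = 0: RHS = 1 = (1)³ ⇒ x = 1 works.
  y = 1: RHS = 20 is not a perfect cube.
  y = -1: RHS = -18 is not a perfect cube.
  y = 2: RHS = 153 is not a perfect cube.
  y = -2: RHS = -151 is not a perfect cube.
  y = 3: RHS = 514 is not a perfect cube.
  y = -3: RHS = -512 = (-8)³ ⇒ x = -8 works.
Continuing the search up to |y| = 45 finds no further solutions beyond those listed.
Collected solutions: (1, 0), (-8, -3).

Solutions (with |y| ≤ 45): (1, 0), (-8, -3).


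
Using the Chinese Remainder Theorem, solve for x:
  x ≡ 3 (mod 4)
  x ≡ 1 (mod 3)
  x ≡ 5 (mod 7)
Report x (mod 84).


Moduli 4, 3, 7 are pairwise coprime; by CRT there is a unique solution modulo M = 4 · 3 · 7 = 84.
Solve pairwise, accumulating the modulus:
  Start with x ≡ 3 (mod 4).
  Combine with x ≡ 1 (mod 3): since gcd(4, 3) = 1, we get a unique residue mod 12.
    Write x = 3 + 4·t and substitute into x ≡ 1 (mod 3): 4·t ≡ 1 − 3 = -2 (mod 3).
    Reduce coefficients mod 3: 1·t ≡ 1 (mod 3).
    So t ≡ 1 (mod 3).
    Then x = 3 + 4·1 = 7, valid modulo lcm(4, 3) = 12: x ≡ 7 (mod 12).
  Combine with x ≡ 5 (mod 7): since gcd(12, 7) = 1, we get a unique residue mod 84.
    Write x = 7 + 12·t and substitute into x ≡ 5 (mod 7): 12·t ≡ 5 − 7 = -2 (mod 7).
    Reduce coefficients mod 7: 5·t ≡ 5 (mod 7).
    The inverse of 5 mod 7 is 3 (since 5·3 = 15 = 2·7 + 1), so t ≡ 3·5 = 15 ≡ 1 (mod 7).
    Then x = 7 + 12·1 = 19, valid modulo lcm(12, 7) = 84: x ≡ 19 (mod 84).
Verify: 19 mod 4 = 3 ✓, 19 mod 3 = 1 ✓, 19 mod 7 = 5 ✓.

x ≡ 19 (mod 84).


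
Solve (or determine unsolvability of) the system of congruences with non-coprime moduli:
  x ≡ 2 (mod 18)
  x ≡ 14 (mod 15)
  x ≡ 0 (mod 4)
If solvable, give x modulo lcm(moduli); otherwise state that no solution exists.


Moduli 18, 15, 4 are not pairwise coprime, so CRT works modulo lcm(m_i) when all pairwise compatibility conditions hold.
Pairwise compatibility: gcd(m_i, m_j) must divide a_i - a_j for every pair.
Merge one congruence at a time:
  Start: x ≡ 2 (mod 18).
  Combine with x ≡ 14 (mod 15): gcd(18, 15) = 3; 14 - 2 = 12, which IS divisible by 3, so compatible.
    Write x = 2 + 18·t and substitute into x ≡ 14 (mod 15): 18·t ≡ 14 − 2 = 12 (mod 15).
    Divide the congruence (and modulus) by g = 3: 6·t ≡ 4 (mod 5).
    Reduce coefficients mod 5: 1·t ≡ 4 (mod 5).
    So t ≡ 4 (mod 5).
    Then x = 2 + 18·4 = 74, valid modulo lcm(18, 15) = 90: x ≡ 74 (mod 90).
  Combine with x ≡ 0 (mod 4): gcd(90, 4) = 2; 0 - 74 = -74, which IS divisible by 2, so compatible.
    Write x = 74 + 90·t and substitute into x ≡ 0 (mod 4): 90·t ≡ 0 − 74 = -74 (mod 4).
    Divide the congruence (and modulus) by g = 2: 45·t ≡ -37 (mod 2).
    Reduce coefficients mod 2: 1·t ≡ 1 (mod 2).
    So t ≡ 1 (mod 2).
    Then x = 74 + 90·1 = 164, valid modulo lcm(90, 4) = 180: x ≡ 164 (mod 180).
Verify: 164 mod 18 = 2, 164 mod 15 = 14, 164 mod 4 = 0.

x ≡ 164 (mod 180).


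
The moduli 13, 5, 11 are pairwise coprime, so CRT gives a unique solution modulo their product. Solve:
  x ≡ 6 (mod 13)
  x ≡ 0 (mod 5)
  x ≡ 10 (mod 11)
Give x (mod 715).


Moduli 13, 5, 11 are pairwise coprime; by CRT there is a unique solution modulo M = 13 · 5 · 11 = 715.
Solve pairwise, accumulating the modulus:
  Start with x ≡ 6 (mod 13).
  Combine with x ≡ 0 (mod 5): since gcd(13, 5) = 1, we get a unique residue mod 65.
    Write x = 6 + 13·t and substitute into x ≡ 0 (mod 5): 13·t ≡ 0 − 6 = -6 (mod 5).
    Reduce coefficients mod 5: 3·t ≡ 4 (mod 5).
    The inverse of 3 mod 5 is 2 (since 3·2 = 6 = 1·5 + 1), so t ≡ 2·4 = 8 ≡ 3 (mod 5).
    Then x = 6 + 13·3 = 45, valid modulo lcm(13, 5) = 65: x ≡ 45 (mod 65).
  Combine with x ≡ 10 (mod 11): since gcd(65, 11) = 1, we get a unique residue mod 715.
    Write x = 45 + 65·t and substitute into x ≡ 10 (mod 11): 65·t ≡ 10 − 45 = -35 (mod 11).
    Reduce coefficients mod 11: 10·t ≡ 9 (mod 11).
    The inverse of 10 mod 11 is 10 (since 10·10 = 100 = 9·11 + 1), so t ≡ 10·9 = 90 ≡ 2 (mod 11).
    Then x = 45 + 65·2 = 175, valid modulo lcm(65, 11) = 715: x ≡ 175 (mod 715).
Verify: 175 mod 13 = 6 ✓, 175 mod 5 = 0 ✓, 175 mod 11 = 10 ✓.

x ≡ 175 (mod 715).


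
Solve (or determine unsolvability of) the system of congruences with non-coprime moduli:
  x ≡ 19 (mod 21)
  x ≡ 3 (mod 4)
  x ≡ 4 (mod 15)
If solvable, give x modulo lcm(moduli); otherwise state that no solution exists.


Moduli 21, 4, 15 are not pairwise coprime, so CRT works modulo lcm(m_i) when all pairwise compatibility conditions hold.
Pairwise compatibility: gcd(m_i, m_j) must divide a_i - a_j for every pair.
Merge one congruence at a time:
  Start: x ≡ 19 (mod 21).
  Combine with x ≡ 3 (mod 4): gcd(21, 4) = 1; 3 - 19 = -16, which IS divisible by 1, so compatible.
    Write x = 19 + 21·t and substitute into x ≡ 3 (mod 4): 21·t ≡ 3 − 19 = -16 (mod 4).
    Reduce coefficients mod 4: 1·t ≡ 0 (mod 4).
    So t ≡ 0 (mod 4).
    Then x = 19 + 21·0 = 19, valid modulo lcm(21, 4) = 84: x ≡ 19 (mod 84).
  Combine with x ≡ 4 (mod 15): gcd(84, 15) = 3; 4 - 19 = -15, which IS divisible by 3, so compatible.
    Write x = 19 + 84·t and substitute into x ≡ 4 (mod 15): 84·t ≡ 4 − 19 = -15 (mod 15).
    Divide the congruence (and modulus) by g = 3: 28·t ≡ -5 (mod 5).
    Reduce coefficients mod 5: 3·t ≡ 0 (mod 5).
    The inverse of 3 mod 5 is 2 (since 3·2 = 6 = 1·5 + 1), so t ≡ 2·0 = 0 ≡ 0 (mod 5).
    Then x = 19 + 84·0 = 19, valid modulo lcm(84, 15) = 420: x ≡ 19 (mod 420).
Verify: 19 mod 21 = 19, 19 mod 4 = 3, 19 mod 15 = 4.

x ≡ 19 (mod 420).


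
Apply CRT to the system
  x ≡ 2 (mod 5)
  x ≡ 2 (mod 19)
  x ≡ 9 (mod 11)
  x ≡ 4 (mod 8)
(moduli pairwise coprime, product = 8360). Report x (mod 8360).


Product of moduli M = 5 · 19 · 11 · 8 = 8360.
Merge one congruence at a time:
  Start: x ≡ 2 (mod 5).
  Combine with x ≡ 2 (mod 19); new modulus lcm = 95.
    Write x = 2 + 5·t and substitute into x ≡ 2 (mod 19): 5·t ≡ 2 − 2 = 0 (mod 19).
    The inverse of 5 mod 19 is 4 (since 5·4 = 20 = 1·19 + 1), so t ≡ 4·0 = 0 ≡ 0 (mod 19).
    Then x = 2 + 5·0 = 2, valid modulo lcm(5, 19) = 95: x ≡ 2 (mod 95).
  Combine with x ≡ 9 (mod 11); new modulus lcm = 1045.
    Write x = 2 + 95·t and substitute into x ≡ 9 (mod 11): 95·t ≡ 9 − 2 = 7 (mod 11).
    Reduce coefficients mod 11: 7·t ≡ 7 (mod 11).
    The inverse of 7 mod 11 is 8 (since 7·8 = 56 = 5·11 + 1), so t ≡ 8·7 = 56 ≡ 1 (mod 11).
    Then x = 2 + 95·1 = 97, valid modulo lcm(95, 11) = 1045: x ≡ 97 (mod 1045).
  Combine with x ≡ 4 (mod 8); new modulus lcm = 8360.
    Write x = 97 + 1045·t and substitute into x ≡ 4 (mod 8): 1045·t ≡ 4 − 97 = -93 (mod 8).
    Reduce coefficients mod 8: 5·t ≡ 3 (mod 8).
    The inverse of 5 mod 8 is 5 (since 5·5 = 25 = 3·8 + 1), so t ≡ 5·3 = 15 ≡ 7 (mod 8).
    Then x = 97 + 1045·7 = 7412, valid modulo lcm(1045, 8) = 8360: x ≡ 7412 (mod 8360).
Verify against each original: 7412 mod 5 = 2, 7412 mod 19 = 2, 7412 mod 11 = 9, 7412 mod 8 = 4.

x ≡ 7412 (mod 8360).


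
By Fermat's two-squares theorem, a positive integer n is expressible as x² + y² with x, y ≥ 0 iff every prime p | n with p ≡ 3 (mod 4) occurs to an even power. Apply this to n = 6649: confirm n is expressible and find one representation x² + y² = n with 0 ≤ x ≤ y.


Step 1: Factor n = 6649 = 61 · 109.
Step 2: Check the mod-4 condition on each prime factor: 61 ≡ 1 (mod 4), exponent 1; 109 ≡ 1 (mod 4), exponent 1.
All primes ≡ 3 (mod 4) appear to even exponent (or don't appear), so by the two-squares theorem n IS expressible as a sum of two squares.
Step 3: Build a representation. Here n = 61 · 109 is a product of primes ≡ 1 (mod 4). Each prime p ≡ 1 (mod 4) is itself a sum of two squares; find a² by testing p − a² for a perfect square:
  61: 61 − 1² = 60, 61 − 2² = 57, 61 − 3² = 52, 61 − 4² = 45, 61 − 5² = 36 = 6² ⇒ 61 = 5² + 6².
  109: 109 − 1² = 108, 109 − 2² = 105, 109 − 3² = 100 = 10² ⇒ 109 = 3² + 10².
  Combine using the Brahmagupta–Fibonacci identity (a² + b²)(c² + d²) = (ac − bd)² + (ad + bc)² = (ac + bd)² + (ad − bc)²:
  61 · 109 = 6649: from (5² + 6²)(3² + 10²), take (5·3 − 6·10, 5·10 + 6·3) = (15 − 60, 50 + 18) = (-45, 68); dropping signs (only squares matter) gives (45, 68); check 45² + 68² = 2025 + 4624 = 6649 ✓.
Step 4: Order so x ≤ y and verify: 45² + 68² = 2025 + 4624 = 6649 = n. ✓

n = 6649 = 45² + 68² (one valid representation with x ≤ y).


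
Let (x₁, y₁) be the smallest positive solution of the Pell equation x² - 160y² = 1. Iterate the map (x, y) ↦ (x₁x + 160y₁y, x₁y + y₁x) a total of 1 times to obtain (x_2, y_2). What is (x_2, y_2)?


Step 1: Find the fundamental solution (x₁, y₁) of x² - 160y² = 1.
  Expand √160 as a continued fraction. a₀ = ⌊√160⌋ = 12; iterate m_{k+1} = d_k·a_k − m_k, d_{k+1} = (160 − m_{k+1}²)/d_k, a_{k+1} = ⌊(a₀ + m_{k+1})/d_{k+1}⌋ (starting m₀ = 0, d₀ = 1), with convergents p_k = a_k·p_{k-1} + p_{k-2}, q_k = a_k·q_{k-1} + q_{k-2} (p₋₁ = 1, q₋₁ = 0):
  k = 0: a₀ = 12; p₀/q₀ = 12/1; p₀² − 160·q₀² = 144 − 160 = -16.
  k = 1: m = 12, d = 16, a = ⌊(12 + 12)/16⌋ = 1; p/q = (1·12 + 1)/(1·1 + 0) = 13/1; p² − 160·q² = 169 − 160 = 9.
  k = 2: m = 4, d = 9, a = ⌊(12 + 4)/9⌋ = 1; p/q = (1·13 + 12)/(1·1 + 1) = 25/2; p² − 160·q² = 625 − 640 = -15.
  k = 3: m = 5, d = 15, a = ⌊(12 + 5)/15⌋ = 1; p/q = (1·25 + 13)/(1·2 + 1) = 38/3; p² − 160·q² = 1444 − 1440 = 4.
  k = 4: m = 10, d = 4, a = ⌊(12 + 10)/4⌋ = 5; p/q = (5·38 + 25)/(5·3 + 2) = 215/17; p² − 160·q² = 46225 − 46240 = -15.
  k = 5: m = 10, d = 15, a = ⌊(12 + 10)/15⌋ = 1; p/q = (1·215 + 38)/(1·17 + 3) = 253/20; p² − 160·q² = 64009 − 64000 = 9.
  k = 6: m = 5, d = 9, a = ⌊(12 + 5)/9⌋ = 1; p/q = (1·253 + 215)/(1·20 + 17) = 468/37; p² − 160·q² = 219024 − 219040 = -16.
  k = 7: m = 4, d = 16, a = ⌊(12 + 4)/16⌋ = 1; p/q = (1·468 + 253)/(1·37 + 20) = 721/57; p² − 160·q² = 519841 − 519840 = 1.
  The first convergent with p² − 160·q² = 1 gives the fundamental solution (x₁, y₁) = (721, 57).
Step 2: Apply the recurrence (x_{n+1}, y_{n+1}) = (x₁x_n + 160y₁y_n, x₁y_n + y₁x_n) repeatedly.
  From (x_1, y_1) = (721, 57): x_2 = 721·721 + 160·57·57 = 1039681; y_2 = 721·57 + 57·721 = 82194.
Step 3: Verify x_2² - 160·y_2² = 1080936581761 - 1080936581760 = 1 (should be 1). ✓

(x_1, y_1) = (721, 57); (x_2, y_2) = (1039681, 82194).


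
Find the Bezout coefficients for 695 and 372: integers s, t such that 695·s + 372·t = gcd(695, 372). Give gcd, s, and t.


Euclidean algorithm on (695, 372) — divide until remainder is 0:
  695 = 1 · 372 + 323
  372 = 1 · 323 + 49
  323 = 6 · 49 + 29
  49 = 1 · 29 + 20
  29 = 1 · 20 + 9
  20 = 2 · 9 + 2
  9 = 4 · 2 + 1
  2 = 2 · 1 + 0
gcd(695, 372) = 1.
Track Bezout coefficients alongside the remainders: start with r₀ = 695 = a·1 + b·0 (s = 1, t = 0) and r₁ = 372 = a·0 + b·1 (s = 0, t = 1); each new remainder r_{k+1} = r_{k-1} − q_k·r_k inherits s_{k+1} = s_{k-1} − q_k·s_k, t_{k+1} = t_{k-1} − q_k·t_k, so r_k = a·s_k + b·t_k at every step:
  q = 1: r = 323, s = 1 − 1·0 = 1, t = 0 − 1·1 = -1  (check: 695·1 + 372·(-1) = 323)
  q = 1: r = 49, s = 0 − 1·1 = -1, t = 1 − 1·(-1) = 2  (check: 695·(-1) + 372·2 = 49)
  q = 6: r = 29, s = 1 − 6·(-1) = 7, t = -1 − 6·2 = -13  (check: 695·7 + 372·(-13) = 29)
  q = 1: r = 20, s = -1 − 1·7 = -8, t = 2 − 1·(-13) = 15  (check: 695·(-8) + 372·15 = 20)
  q = 1: r = 9, s = 7 − 1·(-8) = 15, t = -13 − 1·15 = -28  (check: 695·15 + 372·(-28) = 9)
  q = 2: r = 2, s = -8 − 2·15 = -38, t = 15 − 2·(-28) = 71  (check: 695·(-38) + 372·71 = 2)
  q = 4: r = 1, s = 15 − 4·(-38) = 167, t = -28 − 4·71 = -312  (check: 695·167 + 372·(-312) = 1)
The row with r = 1 (the gcd) gives the Bezout coefficients s = 167, t = -312.
Result: 695 · (167) + 372 · (-312) = 1.

gcd(695, 372) = 1; s = 167, t = -312 (check: 695·167 + 372·(-312) = 1).


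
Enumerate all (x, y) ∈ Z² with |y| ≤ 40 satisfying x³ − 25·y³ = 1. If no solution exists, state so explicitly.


The equation is x³ - 25y³ = 1. For fixed y, x³ = 25·y³ + 1, so a solution requires the RHS to be a perfect cube.
Strategy: iterate y from -40 to 40, compute RHS = 25·y³ + 1, and check whether it is a (positive or negative) perfect cube.
Check small values of y:
  y = 0: RHS = 1 = (1)³ ⇒ x = 1 works.
  y = 1: RHS = 26 is not a perfect cube.
  y = -1: RHS = -24 is not a perfect cube.
  y = 2: RHS = 201 is not a perfect cube.
  y = -2: RHS = -199 is not a perfect cube.
  y = 3: RHS = 676 is not a perfect cube.
  y = -3: RHS = -674 is not a perfect cube.
Continuing the search up to |y| = 40 finds no further solutions beyond those listed.
Collected solutions: (1, 0).

Solutions (with |y| ≤ 40): (1, 0).


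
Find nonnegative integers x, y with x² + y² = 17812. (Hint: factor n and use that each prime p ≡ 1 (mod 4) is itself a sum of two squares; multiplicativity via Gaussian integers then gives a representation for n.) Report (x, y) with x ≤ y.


Step 1: Factor n = 17812 = 2^2 · 61 · 73.
Step 2: Check the mod-4 condition on each prime factor: 2 = 2 (special); 61 ≡ 1 (mod 4), exponent 1; 73 ≡ 1 (mod 4), exponent 1.
All primes ≡ 3 (mod 4) appear to even exponent (or don't appear), so by the two-squares theorem n IS expressible as a sum of two squares.
Step 3: Build a representation. Group n = k² · m with k = 2 and m = 61 · 73 = 4453 (a product of primes ≡ 1 (mod 4)); a representation of m scales to one of n via (k·x)² + (k·y)² = k²(x² + y²). Each prime p ≡ 1 (mod 4) is itself a sum of two squares; find a² by testing p − a² for a perfect square:
  61: 61 − 1² = 60, 61 − 2² = 57, 61 − 3² = 52, 61 − 4² = 45, 61 − 5² = 36 = 6² ⇒ 61 = 5² + 6².
  73: 73 − 1² = 72, 73 − 2² = 69, 73 − 3² = 64 = 8² ⇒ 73 = 3² + 8².
  Combine using the Brahmagupta–Fibonacci identity (a² + b²)(c² + d²) = (ac − bd)² + (ad + bc)² = (ac + bd)² + (ad − bc)²:
  61 · 73 = 4453: from (5² + 6²)(3² + 8²), take (5·3 − 6·8, 5·8 + 6·3) = (15 − 48, 40 + 18) = (-33, 58); dropping signs (only squares matter) gives (33, 58); check 33² + 58² = 1089 + 3364 = 4453 ✓.
  Scale by k = 2: (2·33, 2·58) = (66, 116).
Step 4: Order so x ≤ y and verify: 66² + 116² = 4356 + 13456 = 17812 = n. ✓

n = 17812 = 66² + 116² (one valid representation with x ≤ y).


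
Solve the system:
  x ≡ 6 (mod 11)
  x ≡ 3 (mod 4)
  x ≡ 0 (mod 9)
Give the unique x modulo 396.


Moduli 11, 4, 9 are pairwise coprime; by CRT there is a unique solution modulo M = 11 · 4 · 9 = 396.
Solve pairwise, accumulating the modulus:
  Start with x ≡ 6 (mod 11).
  Combine with x ≡ 3 (mod 4): since gcd(11, 4) = 1, we get a unique residue mod 44.
    Write x = 6 + 11·t and substitute into x ≡ 3 (mod 4): 11·t ≡ 3 − 6 = -3 (mod 4).
    Reduce coefficients mod 4: 3·t ≡ 1 (mod 4).
    The inverse of 3 mod 4 is 3 (since 3·3 = 9 = 2·4 + 1), so t ≡ 3·1 = 3 ≡ 3 (mod 4).
    Then x = 6 + 11·3 = 39, valid modulo lcm(11, 4) = 44: x ≡ 39 (mod 44).
  Combine with x ≡ 0 (mod 9): since gcd(44, 9) = 1, we get a unique residue mod 396.
    Write x = 39 + 44·t and substitute into x ≡ 0 (mod 9): 44·t ≡ 0 − 39 = -39 (mod 9).
    Reduce coefficients mod 9: 8·t ≡ 6 (mod 9).
    The inverse of 8 mod 9 is 8 (since 8·8 = 64 = 7·9 + 1), so t ≡ 8·6 = 48 ≡ 3 (mod 9).
    Then x = 39 + 44·3 = 171, valid modulo lcm(44, 9) = 396: x ≡ 171 (mod 396).
Verify: 171 mod 11 = 6 ✓, 171 mod 4 = 3 ✓, 171 mod 9 = 0 ✓.

x ≡ 171 (mod 396).


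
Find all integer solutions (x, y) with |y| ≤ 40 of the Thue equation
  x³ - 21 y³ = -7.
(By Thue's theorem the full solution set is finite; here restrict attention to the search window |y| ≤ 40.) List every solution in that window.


The equation is x³ - 21y³ = -7. For fixed y, x³ = 21·y³ − 7, so a solution requires the RHS to be a perfect cube.
Strategy: iterate y from -40 to 40, compute RHS = 21·y³ − 7, and check whether it is a (positive or negative) perfect cube.
Check small values of y:
  y = 0: RHS = -7 is not a perfect cube.
  y = 1: RHS = 14 is not a perfect cube.
  y = -1: RHS = -28 is not a perfect cube.
  y = 2: RHS = 161 is not a perfect cube.
  y = -2: RHS = -175 is not a perfect cube.
  y = 3: RHS = 560 is not a perfect cube.
  y = -3: RHS = -574 is not a perfect cube.
Continuing the search up to |y| = 40 finds no solutions either.
No (x, y) in the scanned range satisfies the equation.

No integer solutions with |y| ≤ 40.


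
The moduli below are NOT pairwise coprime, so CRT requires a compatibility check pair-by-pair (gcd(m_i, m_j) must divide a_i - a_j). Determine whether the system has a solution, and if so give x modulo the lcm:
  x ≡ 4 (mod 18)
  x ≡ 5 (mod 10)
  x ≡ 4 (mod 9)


Moduli 18, 10, 9 are not pairwise coprime, so CRT works modulo lcm(m_i) when all pairwise compatibility conditions hold.
Pairwise compatibility: gcd(m_i, m_j) must divide a_i - a_j for every pair.
Merge one congruence at a time:
  Start: x ≡ 4 (mod 18).
  Combine with x ≡ 5 (mod 10): gcd(18, 10) = 2, and 5 - 4 = 1 is NOT divisible by 2.
    ⇒ system is inconsistent (no integer solution).

No solution (the system is inconsistent).


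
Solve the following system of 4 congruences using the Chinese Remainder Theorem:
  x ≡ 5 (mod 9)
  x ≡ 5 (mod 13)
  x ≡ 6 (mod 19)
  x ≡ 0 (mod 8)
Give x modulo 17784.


Product of moduli M = 9 · 13 · 19 · 8 = 17784.
Merge one congruence at a time:
  Start: x ≡ 5 (mod 9).
  Combine with x ≡ 5 (mod 13); new modulus lcm = 117.
    Write x = 5 + 9·t and substitute into x ≡ 5 (mod 13): 9·t ≡ 5 − 5 = 0 (mod 13).
    The inverse of 9 mod 13 is 3 (since 9·3 = 27 = 2·13 + 1), so t ≡ 3·0 = 0 ≡ 0 (mod 13).
    Then x = 5 + 9·0 = 5, valid modulo lcm(9, 13) = 117: x ≡ 5 (mod 117).
  Combine with x ≡ 6 (mod 19); new modulus lcm = 2223.
    Write x = 5 + 117·t and substitute into x ≡ 6 (mod 19): 117·t ≡ 6 − 5 = 1 (mod 19).
    Reduce coefficients mod 19: 3·t ≡ 1 (mod 19).
    The inverse of 3 mod 19 is 13 (since 3·13 = 39 = 2·19 + 1), so t ≡ 13·1 = 13 ≡ 13 (mod 19).
    Then x = 5 + 117·13 = 1526, valid modulo lcm(117, 19) = 2223: x ≡ 1526 (mod 2223).
  Combine with x ≡ 0 (mod 8); new modulus lcm = 17784.
    Write x = 1526 + 2223·t and substitute into x ≡ 0 (mod 8): 2223·t ≡ 0 − 1526 = -1526 (mod 8).
    Reduce coefficients mod 8: 7·t ≡ 2 (mod 8).
    The inverse of 7 mod 8 is 7 (since 7·7 = 49 = 6·8 + 1), so t ≡ 7·2 = 14 ≡ 6 (mod 8).
    Then x = 1526 + 2223·6 = 14864, valid modulo lcm(2223, 8) = 17784: x ≡ 14864 (mod 17784).
Verify against each original: 14864 mod 9 = 5, 14864 mod 13 = 5, 14864 mod 19 = 6, 14864 mod 8 = 0.

x ≡ 14864 (mod 17784).


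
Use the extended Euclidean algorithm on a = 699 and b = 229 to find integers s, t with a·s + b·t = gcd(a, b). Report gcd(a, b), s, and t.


Euclidean algorithm on (699, 229) — divide until remainder is 0:
  699 = 3 · 229 + 12
  229 = 19 · 12 + 1
  12 = 12 · 1 + 0
gcd(699, 229) = 1.
Track Bezout coefficients alongside the remainders: start with r₀ = 699 = a·1 + b·0 (s = 1, t = 0) and r₁ = 229 = a·0 + b·1 (s = 0, t = 1); each new remainder r_{k+1} = r_{k-1} − q_k·r_k inherits s_{k+1} = s_{k-1} − q_k·s_k, t_{k+1} = t_{k-1} − q_k·t_k, so r_k = a·s_k + b·t_k at every step:
  q = 3: r = 12, s = 1 − 3·0 = 1, t = 0 − 3·1 = -3  (check: 699·1 + 229·(-3) = 12)
  q = 19: r = 1, s = 0 − 19·1 = -19, t = 1 − 19·(-3) = 58  (check: 699·(-19) + 229·58 = 1)
The row with r = 1 (the gcd) gives the Bezout coefficients s = -19, t = 58.
Result: 699 · (-19) + 229 · (58) = 1.

gcd(699, 229) = 1; s = -19, t = 58 (check: 699·(-19) + 229·58 = 1).


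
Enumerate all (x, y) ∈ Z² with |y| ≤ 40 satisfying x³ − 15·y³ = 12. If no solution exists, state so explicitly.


The equation is x³ - 15y³ = 12. For fixed y, x³ = 15·y³ + 12, so a solution requires the RHS to be a perfect cube.
Strategy: iterate y from -40 to 40, compute RHS = 15·y³ + 12, and check whether it is a (positive or negative) perfect cube.
Check small values of y:
  y = 0: RHS = 12 is not a perfect cube.
  y = 1: RHS = 27 = (3)³ ⇒ x = 3 works.
  y = -1: RHS = -3 is not a perfect cube.
  y = 2: RHS = 132 is not a perfect cube.
  y = -2: RHS = -108 is not a perfect cube.
  y = 3: RHS = 417 is not a perfect cube.
  y = -3: RHS = -393 is not a perfect cube.
Continuing the search up to |y| = 40 finds no further solutions beyond those listed.
Collected solutions: (3, 1).

Solutions (with |y| ≤ 40): (3, 1).
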